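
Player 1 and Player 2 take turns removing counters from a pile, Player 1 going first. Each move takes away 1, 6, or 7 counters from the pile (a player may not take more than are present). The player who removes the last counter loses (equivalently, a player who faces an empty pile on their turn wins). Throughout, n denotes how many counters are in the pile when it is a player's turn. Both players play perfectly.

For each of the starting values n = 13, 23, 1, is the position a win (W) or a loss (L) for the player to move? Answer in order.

Work bottom-up. With no move the player to move wins. Otherwise the position is W if at least one move leads to an L position for the opponent, and L if every move leads to a W.
n=0: no move; the opponent has just taken the last counter and therefore loses → W
n=1: only reaches 0(W), which is W → L
n=2: reaches L-position 1 → W
n=3: only reaches 2(W), which is W → L
n=4: reaches L-position 3 → W
n=5: only reaches 4(W), which is W → L
n=6: reaches L-position 5 → W
n=7: reaches L-position 1 → W
n=8: reaches L-position 1 → W
n=9: reaches L-position 3 → W
n=10: reaches L-position 3 → W
n=11: reaches L-position 5 → W
n=12: reaches L-position 5 → W
n=13: only reaches 12(W), 7(W), 6(W), all W → L
n=14: reaches L-position 13 → W
n=15: only reaches 14(W), 9(W), 8(W), all W → L
n=16: reaches L-position 15 → W
n=17: only reaches 16(W), 11(W), 10(W), all W → L
n=18: reaches L-position 17 → W
n=19: reaches L-position 13 → W
n=20: reaches L-position 13 → W
n=21: reaches L-position 15 → W
n=22: reaches L-position 15 → W
n=23: reaches L-position 17 → W

13: L, 23: W, 1: L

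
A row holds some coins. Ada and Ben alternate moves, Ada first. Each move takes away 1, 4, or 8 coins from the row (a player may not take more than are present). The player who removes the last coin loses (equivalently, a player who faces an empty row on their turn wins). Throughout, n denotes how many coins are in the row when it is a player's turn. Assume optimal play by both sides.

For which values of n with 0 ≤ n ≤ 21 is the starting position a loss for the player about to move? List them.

Label each position W (a win for the player to move) or L (a loss). A position with no legal move is W; any other position is W exactly when some move reaches an L, and L when every move reaches a W.
n=0: no move; the opponent has just taken the last coin and therefore loses → W
n=1: →0(W) only, which is W, so L
n=2: →1(L), so W
n=3: →2(W) only, which is W, so L
n=4: →3(L), so W
n=5: →1(L), so W
n=6: →5(W), 2(W) — all W, so L
n=7: →6(L), so W
n=8: →7(W), 4(W), 0(W) — all W, so L
n=9: →8(L), so W
n=10: →6(L), so W
n=11: →3(L), so W
n=12: →8(L), so W
n=13: →12(W), 9(W), 5(W) — all W, so L
n=14: →13(L), so W
n=15: →14(W), 11(W), 7(W) — all W, so L
n=16: →15(L), so W
n=17: →13(L), so W
n=18: →17(W), 14(W), 10(W) — all W, so L
n=19: →18(L), so W
n=20: →19(W), 16(W), 12(W) — all W, so L
n=21: →20(L), so W
The losing starting values of n are exactly the entries labelled L in this table (8 of them).

1, 3, 6, 8, 13, 15, 18, 20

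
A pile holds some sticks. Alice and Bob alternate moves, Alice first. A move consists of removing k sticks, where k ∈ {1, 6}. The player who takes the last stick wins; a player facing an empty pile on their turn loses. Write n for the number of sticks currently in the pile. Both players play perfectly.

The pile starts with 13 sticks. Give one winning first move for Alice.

Classify positions by backward induction: terminal positions (no move available) are L. From any other position, the mover wins iff some move reaches an L.
n=0: no move → L
n=1: reaches L-position 0 → W
n=2: only reaches 1(W), which is W → L
n=3: reaches L-position 2 → W
n=4: only reaches 3(W), which is W → L
n=5: reaches L-position 4 → W
n=6: reaches L-position 0 → W
n=7: only reaches 6(W), 1(W), all W → L
n=8: reaches L-position 7 → W
n=9: only reaches 8(W), 3(W), all W → L
n=10: reaches L-position 9 → W
n=11: only reaches 10(W), 5(W), all W → L
n=12: reaches L-position 11 → W
n=13: reaches L-position 7 → W
From 13, the L positions reachable in one move are: 7.

Remove 6, leaving 7.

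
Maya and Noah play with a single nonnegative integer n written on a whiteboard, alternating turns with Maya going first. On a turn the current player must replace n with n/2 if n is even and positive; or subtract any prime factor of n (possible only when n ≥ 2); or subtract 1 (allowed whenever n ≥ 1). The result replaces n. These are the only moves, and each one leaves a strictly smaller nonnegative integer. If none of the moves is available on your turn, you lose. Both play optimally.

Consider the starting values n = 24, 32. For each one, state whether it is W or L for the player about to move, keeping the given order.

Positions with no move are L. A position that does have a move is losing for the player to move precisely when every available move leads to a winning position for the opponent. Fill in the labels:
n=0: no move → L
n=1: W (go to 0, an L position)
n=2: W (go to 0, an L position)
n=3: W (go to 0, an L position)
n=4: L (options 2(W), 3(W) are all W)
n=5: W (go to 0, an L position)
n=6: W (go to 4, an L position)
n=7: W (go to 0, an L position)
n=8: W (go to 4, an L position)
n=9: L (options 6(W), 8(W) are all W)
n=10: W (go to 9, an L position)
n=11: W (go to 0, an L position)
n=12: W (go to 9, an L position)
n=13: W (go to 0, an L position)
n=14: L (options 7(W), 12(W), 13(W) are all W)
n=15: W (go to 14, an L position)
n=16: W (go to 14, an L position)
n=17: W (go to 0, an L position)
n=18: W (go to 9, an L position)
n=19: W (go to 0, an L position)
n=20: L (options 10(W), 15(W), 18(W), 19(W) are all W)
n=21: W (go to 14, an L position)
n=22: W (go to 20, an L position)
n=23: W (go to 0, an L position)
n=24: L (options 12(W), 21(W), 22(W), 23(W) are all W)
n=25: W (go to 20, an L position)
n=26: W (go to 24, an L position)
n=27: W (go to 24, an L position)
n=28: W (go to 14, an L position)
n=29: W (go to 0, an L position)
n=30: L (options 15(W), 25(W), 27(W), 28(W), 29(W) are all W)
n=31: W (go to 0, an L position)
n=32: W (go to 30, an L position)

24: L, 32: W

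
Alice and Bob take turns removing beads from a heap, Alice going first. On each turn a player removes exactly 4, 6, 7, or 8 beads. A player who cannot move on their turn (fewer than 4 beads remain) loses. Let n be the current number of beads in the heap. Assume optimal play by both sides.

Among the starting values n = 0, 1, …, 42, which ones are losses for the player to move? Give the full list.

Label each position W (a win for the player to move) or L (a loss). A position with no legal move is L; any other position is W exactly when some move reaches an L, and L when every move reaches a W.
n=0: no move → L
n=1: no move → L
n=2: no move → L
n=3: no move → L
n=4: W (go to 0, an L position)
n=5: W (go to 1, an L position)
n=6: W (go to 2, an L position)
n=7: W (go to 3, an L position)
n=8: W (go to 2, an L position)
n=9: W (go to 3, an L position)
n=10: W (go to 3, an L position)
n=11: W (go to 3, an L position)
n=12: L (options 8(W), 6(W), 5(W), 4(W) are all W)
n=13: L (options 9(W), 7(W), 6(W), 5(W) are all W)
n=14: L (options 10(W), 8(W), 7(W), 6(W) are all W)
n=15: L (options 11(W), 9(W), 8(W), 7(W) are all W)
n=16: W (go to 12, an L position)
n=17: W (go to 13, an L position)
n=18: W (go to 14, an L position)
n=19: W (go to 15, an L position)
n=20: W (go to 14, an L position)
n=21: W (go to 15, an L position)
n=22: W (go to 15, an L position)
n=23: W (go to 15, an L position)
n=24: L (options 20(W), 18(W), 17(W), 16(W) are all W)
n=25: L (options 21(W), 19(W), 18(W), 17(W) are all W)
n=26: L (options 22(W), 20(W), 19(W), 18(W) are all W)
n=27: L (options 23(W), 21(W), 20(W), 19(W) are all W)
n=28: W (go to 24, an L position)
n=29: W (go to 25, an L position)
n=30: W (go to 26, an L position)
n=31: W (go to 27, an L position)
n=32: W (go to 26, an L position)
n=33: W (go to 27, an L position)
n=34: W (go to 27, an L position)
n=35: W (go to 27, an L position)
n=36: L (options 32(W), 30(W), 29(W), 28(W) are all W)
n=37: L (options 33(W), 31(W), 30(W), 29(W) are all W)
n=38: L (options 34(W), 32(W), 31(W), 30(W) are all W)
n=39: L (options 35(W), 33(W), 32(W), 31(W) are all W)
n=40: W (go to 36, an L position)
n=41: W (go to 37, an L position)
n=42: W (go to 38, an L position)
The losing starting values of n are exactly the entries labelled L in this table (16 of them).

0, 1, 2, 3, 12, 13, 14, 15, 24, 25, 26, 27, 36, 37, 38, 39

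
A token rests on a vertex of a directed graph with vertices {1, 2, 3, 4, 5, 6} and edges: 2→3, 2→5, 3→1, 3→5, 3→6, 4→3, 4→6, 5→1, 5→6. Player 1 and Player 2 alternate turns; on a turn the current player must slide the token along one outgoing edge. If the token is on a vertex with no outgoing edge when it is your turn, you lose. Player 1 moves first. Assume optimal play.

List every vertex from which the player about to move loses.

Classify positions by backward induction: terminal positions (no move available) are L. From any other position, the mover wins iff some move reaches an L.
Every edge goes from a vertex to one that appears earlier in the order 6, 1, 5, 3, 4, 2, so processing vertices in that order labels each vertex after all of its successors.
6: no outgoing edge → L
1: no outgoing edge → L
5: reaches L-position 1 → W
3: reaches L-position 1 → W
4: reaches L-position 6 → W
2: only reaches 3(W), 5(W), all W → L
Reading off the rows marked L gives the requested list; there are 3 such vertices.

1, 2, 6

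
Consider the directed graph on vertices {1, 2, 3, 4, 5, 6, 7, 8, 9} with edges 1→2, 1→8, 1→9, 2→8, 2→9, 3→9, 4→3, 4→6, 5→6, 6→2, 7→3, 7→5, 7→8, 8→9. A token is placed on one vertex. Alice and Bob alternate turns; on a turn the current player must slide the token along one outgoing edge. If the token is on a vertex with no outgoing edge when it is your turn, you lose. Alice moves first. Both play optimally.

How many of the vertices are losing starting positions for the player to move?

Positions with no move are L. A position that does have a move is losing for the player to move precisely when every available move leads to a winning position for the opponent. Fill in the labels:
Every edge goes from a vertex to one that appears earlier in the order 9, 8, 2, 6, 1, 3, 4, 5, 7, so processing vertices in that order labels each vertex after all of its successors.
9: no outgoing edge → L
8: →9(L), so W
2: →9(L), so W
6: →2(W) only, which is W, so L
1: →9(L), so W
3: →9(L), so W
4: →6(L), so W
5: →6(L), so W
7: →5(W), 3(W), 8(W) — all W, so L
The L vertices are 6, 7, 9; that is 3 in all.

3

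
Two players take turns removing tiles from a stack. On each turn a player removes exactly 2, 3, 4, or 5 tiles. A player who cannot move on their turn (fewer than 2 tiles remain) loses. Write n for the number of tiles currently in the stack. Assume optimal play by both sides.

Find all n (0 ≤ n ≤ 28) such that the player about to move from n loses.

0, 1, 7, 8, 14, 15, 21, 22, 28

Label each position W (a win for the player to move) or L (a loss). A position with no legal move is L; any other position is W exactly when some move reaches an L, and L when every move reaches a W.
n=0: no move → L
n=1: no move → L
n=2: can move to 0, which is L ⇒ W
n=3: can move to 1, which is L ⇒ W
n=4: can move to 1, which is L ⇒ W
n=5: can move to 1, which is L ⇒ W
n=6: can move to 1, which is L ⇒ W
n=7: moves to 5(W), 4(W), 3(W), 2(W); every one is W ⇒ L
n=8: moves to 6(W), 5(W), 4(W), 3(W); every one is W ⇒ L
n=9: can move to 7, which is L ⇒ W
n=10: can move to 8, which is L ⇒ W
n=11: can move to 8, which is L ⇒ W
n=12: can move to 8, which is L ⇒ W
n=13: can move to 8, which is L ⇒ W
n=14: moves to 12(W), 11(W), 10(W), 9(W); every one is W ⇒ L
n=15: moves to 13(W), 12(W), 11(W), 10(W); every one is W ⇒ L
n=16: can move to 14, which is L ⇒ W
n=17: can move to 15, which is L ⇒ W
n=18: can move to 15, which is L ⇒ W
n=19: can move to 15, which is L ⇒ W
n=20: can move to 15, which is L ⇒ W
n=21: moves to 19(W), 18(W), 17(W), 16(W); every one is W ⇒ L
n=22: moves to 20(W), 19(W), 18(W), 17(W); every one is W ⇒ L
n=23: can move to 21, which is L ⇒ W
n=24: can move to 22, which is L ⇒ W
n=25: can move to 22, which is L ⇒ W
n=26: can move to 22, which is L ⇒ W
n=27: can move to 22, which is L ⇒ W
n=28: moves to 26(W), 25(W), 24(W), 23(W); every one is W ⇒ L
The losing starting values of n are exactly the entries labelled L in this table (9 of them).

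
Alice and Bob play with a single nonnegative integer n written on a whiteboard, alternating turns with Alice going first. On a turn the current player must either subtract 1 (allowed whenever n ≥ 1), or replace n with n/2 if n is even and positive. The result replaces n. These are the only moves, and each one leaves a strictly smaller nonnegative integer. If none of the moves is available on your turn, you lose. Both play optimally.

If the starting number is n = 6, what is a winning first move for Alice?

Positions with no move are L. A position that does have a move is losing for the player to move precisely when every available move leads to a winning position for the opponent. Fill in the labels:
n=0: no move → L
n=1: →0(L), so W
n=2: →1(W) only, which is W, so L
n=3: →2(L), so W
n=4: →2(L), so W
n=5: →4(W) only, which is W, so L
n=6: →5(L), so W
From 6, the L positions reachable in one move are: 5.

Move to 5.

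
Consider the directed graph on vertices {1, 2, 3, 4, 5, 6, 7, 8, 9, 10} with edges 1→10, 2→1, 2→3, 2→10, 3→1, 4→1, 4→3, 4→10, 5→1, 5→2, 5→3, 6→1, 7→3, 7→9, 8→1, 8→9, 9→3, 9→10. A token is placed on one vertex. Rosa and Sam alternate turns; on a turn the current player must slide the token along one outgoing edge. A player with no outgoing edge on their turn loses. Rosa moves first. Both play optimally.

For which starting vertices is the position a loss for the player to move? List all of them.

Use the standard recursion: the mover loses at a terminal position; elsewhere, the mover wins exactly when some move hands the opponent an L position.
Every edge goes from a vertex to one that appears earlier in the order 10, 1, 3, 4, 2, 6, 9, 5, 7, 8, so processing vertices in that order labels each vertex after all of its successors.
10: no outgoing edge → L
1: →10(L), so W
3: →1(W) only, which is W, so L
4: →3(L), so W
2: →3(L), so W
6: →1(W) only, which is W, so L
9: →3(L), so W
5: →3(L), so W
7: →3(L), so W
8: →9(W), 1(W) — all W, so L
Reading off the rows marked L gives the requested list; there are 4 such vertices.

3, 6, 8, 10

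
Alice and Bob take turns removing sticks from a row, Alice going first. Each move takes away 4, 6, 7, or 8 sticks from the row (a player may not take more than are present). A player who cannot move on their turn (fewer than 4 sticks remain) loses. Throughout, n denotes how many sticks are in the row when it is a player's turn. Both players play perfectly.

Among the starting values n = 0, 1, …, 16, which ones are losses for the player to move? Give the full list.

0, 1, 2, 3, 12, 13, 14, 15

Positions with no move are L. A position that does have a move is losing for the player to move precisely when every available move leads to a winning position for the opponent. Fill in the labels:
n=0: no move → L
n=1: no move → L
n=2: no move → L
n=3: no move → L
n=4: W (go to 0, an L position)
n=5: W (go to 1, an L position)
n=6: W (go to 2, an L position)
n=7: W (go to 3, an L position)
n=8: W (go to 2, an L position)
n=9: W (go to 3, an L position)
n=10: W (go to 3, an L position)
n=11: W (go to 3, an L position)
n=12: L (options 8(W), 6(W), 5(W), 4(W) are all W)
n=13: L (options 9(W), 7(W), 6(W), 5(W) are all W)
n=14: L (options 10(W), 8(W), 7(W), 6(W) are all W)
n=15: L (options 11(W), 9(W), 8(W), 7(W) are all W)
n=16: W (go to 12, an L position)
The losing starting values of n are exactly the entries labelled L in this table (8 of them).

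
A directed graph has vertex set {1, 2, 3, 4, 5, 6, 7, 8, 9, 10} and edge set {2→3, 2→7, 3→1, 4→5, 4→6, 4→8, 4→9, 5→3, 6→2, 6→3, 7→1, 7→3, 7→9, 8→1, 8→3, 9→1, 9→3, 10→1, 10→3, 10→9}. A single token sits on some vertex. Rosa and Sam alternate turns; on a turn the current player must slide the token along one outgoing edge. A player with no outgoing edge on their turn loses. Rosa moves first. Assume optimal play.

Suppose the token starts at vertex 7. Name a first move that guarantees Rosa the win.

Compute win/loss labels from the base case upward. A position with no move is L. Any other position is W if it can reach an L in one move, else L.
Every edge goes from a vertex to one that appears earlier in the order 1, 3, 9, 7, 10, 5, 8, 2, 6, 4, so processing vertices in that order labels each vertex after all of its successors.
1: no outgoing edge → L
3: reaches L-position 1 → W
9: reaches L-position 1 → W
7: reaches L-position 1 → W
10: reaches L-position 1 → W
5: only reaches 3(W), which is W → L
8: reaches L-position 1 → W
2: only reaches 7(W), 3(W), all W → L
6: reaches L-position 2 → W
4: reaches L-position 5 → W
From 7, the L positions reachable in one move are: 1.

Move to 1.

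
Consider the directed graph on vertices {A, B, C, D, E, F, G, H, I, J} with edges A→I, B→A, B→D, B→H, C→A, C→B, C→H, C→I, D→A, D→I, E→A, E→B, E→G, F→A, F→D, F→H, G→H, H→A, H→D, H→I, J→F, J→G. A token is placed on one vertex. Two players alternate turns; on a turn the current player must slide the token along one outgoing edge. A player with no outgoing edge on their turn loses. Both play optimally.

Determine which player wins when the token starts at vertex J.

The first player wins.

Label each position W (a win for the player to move) or L (a loss). A position with no legal move is L; any other position is W exactly when some move reaches an L, and L when every move reaches a W.
Every edge goes from a vertex to one that appears earlier in the order I, A, D, H, F, B, G, E, C, J, so processing vertices in that order labels each vertex after all of its successors.
I: no outgoing edge → L
A: can move to I, which is L ⇒ W
D: can move to I, which is L ⇒ W
H: can move to I, which is L ⇒ W
F: moves to H(W), D(W), A(W); every one is W ⇒ L
B: moves to H(W), D(W), A(W); every one is W ⇒ L
G: the only move is to H(W), a W ⇒ L
E: can move to G, which is L ⇒ W
C: can move to B, which is L ⇒ W
J: can move to G, which is L ⇒ W
From J the player to move can move to G, reaching an L position.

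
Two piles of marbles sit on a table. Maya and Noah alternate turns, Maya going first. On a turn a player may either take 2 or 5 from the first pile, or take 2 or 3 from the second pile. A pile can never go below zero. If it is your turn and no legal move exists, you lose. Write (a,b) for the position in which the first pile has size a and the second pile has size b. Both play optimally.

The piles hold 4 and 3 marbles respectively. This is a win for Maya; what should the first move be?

Move to (2,3).

Build the W/L table. Terminal = L. A non-terminal position is W if it has a move to some L; otherwise it is L.
No move ever increases a pile, so every position that can arise here has a ≤ 4 and b ≤ 3; it is enough to label the cells with 0 ≤ a ≤ 4 and 0 ≤ b ≤ 3.
Every move lowers a or b (never raises either), so fill the grid row by row in increasing a, and left to right within a row: each cell's successors are then already labelled.
      b=0  b=1  b=2  b=3
a=0:    L    L    W    W
a=1:    L    L    W    W
a=2:    W    W    L    L
a=3:    W    W    L    L
a=4:    L    L    W    W
Cells with no legal move (terminal, hence L): (0,0), (0,1), (1,0), (1,1).
The remaining L cells, each justified by listing all of its moves:
(2,2): only reaches (0,2)(W), (2,0)(W), all W → L
(2,3): only reaches (0,3)(W), (2,1)(W), (2,0)(W), all W → L
(3,2): only reaches (1,2)(W), (3,0)(W), all W → L
(3,3): only reaches (1,3)(W), (3,1)(W), (3,0)(W), all W → L
(4,0): only reaches (2,0)(W), which is W → L
(4,1): only reaches (2,1)(W), which is W → L
Every other cell has at least one move into one of the L cells above, so it is W.
From (4,3), the L positions reachable in one move are: (2,3), (4,1), (4,0). Any move reaching one of these is winning.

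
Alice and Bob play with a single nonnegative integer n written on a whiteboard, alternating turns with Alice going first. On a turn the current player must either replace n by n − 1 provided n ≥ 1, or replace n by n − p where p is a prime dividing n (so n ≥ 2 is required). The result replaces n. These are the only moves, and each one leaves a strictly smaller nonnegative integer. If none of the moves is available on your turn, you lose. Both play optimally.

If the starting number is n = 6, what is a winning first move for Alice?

Move to 4.

Label each position W (a win for the player to move) or L (a loss). A position with no legal move is L; any other position is W exactly when some move reaches an L, and L when every move reaches a W.
n=0: no move → L
n=1: W (go to 0, an L position)
n=2: W (go to 0, an L position)
n=3: W (go to 0, an L position)
n=4: L (options 2(W), 3(W) are all W)
n=5: W (go to 0, an L position)
n=6: W (go to 4, an L position)
From 6, the L positions reachable in one move are: 4.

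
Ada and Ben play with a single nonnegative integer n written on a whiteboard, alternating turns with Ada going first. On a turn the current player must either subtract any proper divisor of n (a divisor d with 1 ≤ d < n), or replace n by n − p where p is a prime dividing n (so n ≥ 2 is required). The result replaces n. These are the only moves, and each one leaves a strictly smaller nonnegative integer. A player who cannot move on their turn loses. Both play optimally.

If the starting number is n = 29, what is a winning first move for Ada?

Move to 0.

Compute win/loss labels from the base case upward. A position with no move is L. Any other position is W if it can reach an L in one move, else L.
n=0: no move → L
n=1: no move → L
n=2: reaches L-position 0 → W
n=3: reaches L-position 0 → W
n=4: only reaches 2(W), 3(W), all W → L
n=5: reaches L-position 0 → W
n=6: reaches L-position 4 → W
n=7: reaches L-position 0 → W
n=8: reaches L-position 4 → W
n=9: only reaches 6(W), 8(W), all W → L
n=10: reaches L-position 9 → W
n=11: reaches L-position 0 → W
n=12: reaches L-position 9 → W
n=13: reaches L-position 0 → W
n=14: only reaches 7(W), 12(W), 13(W), all W → L
n=15: reaches L-position 14 → W
n=16: reaches L-position 14 → W
n=17: reaches L-position 0 → W
n=18: reaches L-position 9 → W
n=19: reaches L-position 0 → W
n=20: only reaches 10(W), 15(W), 16(W), 18(W), 19(W), all W → L
n=21: reaches L-position 14 → W
n=22: reaches L-position 20 → W
n=23: reaches L-position 0 → W
n=24: reaches L-position 20 → W
n=25: reaches L-position 20 → W
n=26: only reaches 13(W), 24(W), 25(W), all W → L
n=27: reaches L-position 26 → W
n=28: reaches L-position 14 → W
n=29: reaches L-position 0 → W
From 29, the L positions reachable in one move are: 0.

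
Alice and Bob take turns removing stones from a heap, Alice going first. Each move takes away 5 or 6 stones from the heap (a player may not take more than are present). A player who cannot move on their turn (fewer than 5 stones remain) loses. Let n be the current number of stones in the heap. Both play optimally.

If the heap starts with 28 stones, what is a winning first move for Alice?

Remove 5, leaving 23.

Work bottom-up. With no move the player to move loses. Otherwise the position is W if at least one move leads to an L position for the opponent, and L if every move leads to a W.
n=0: no move → L
n=1: no move → L
n=2: no move → L
n=3: no move → L
n=4: no move → L
n=5: reaches L-position 0 → W
n=6: reaches L-position 1 → W
n=7: reaches L-position 2 → W
n=8: reaches L-position 3 → W
n=9: reaches L-position 4 → W
n=10: reaches L-position 4 → W
n=11: only reaches 6(W), 5(W), all W → L
n=12: only reaches 7(W), 6(W), all W → L
n=13: only reaches 8(W), 7(W), all W → L
n=14: only reaches 9(W), 8(W), all W → L
n=15: only reaches 10(W), 9(W), all W → L
n=16: reaches L-position 11 → W
n=17: reaches L-position 12 → W
n=18: reaches L-position 13 → W
n=19: reaches L-position 14 → W
n=20: reaches L-position 15 → W
n=21: reaches L-position 15 → W
n=22: only reaches 17(W), 16(W), all W → L
n=23: only reaches 18(W), 17(W), all W → L
n=24: only reaches 19(W), 18(W), all W → L
n=25: only reaches 20(W), 19(W), all W → L
n=26: only reaches 21(W), 20(W), all W → L
n=27: reaches L-position 22 → W
n=28: reaches L-position 23 → W
From 28, the L positions reachable in one move are: 23, 22. Any move reaching one of these is winning.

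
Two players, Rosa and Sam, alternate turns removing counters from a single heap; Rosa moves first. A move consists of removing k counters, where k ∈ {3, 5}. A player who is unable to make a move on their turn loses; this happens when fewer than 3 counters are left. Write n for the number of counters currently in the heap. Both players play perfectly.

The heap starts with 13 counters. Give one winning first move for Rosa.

Remove 3, leaving 10.

Label each position W (a win for the player to move) or L (a loss). A position with no legal move is L; any other position is W exactly when some move reaches an L, and L when every move reaches a W.
n=0: no move → L
n=1: no move → L
n=2: no move → L
n=3: reaches L-position 0 → W
n=4: reaches L-position 1 → W
n=5: reaches L-position 2 → W
n=6: reaches L-position 1 → W
n=7: reaches L-position 2 → W
n=8: only reaches 5(W), 3(W), all W → L
n=9: only reaches 6(W), 4(W), all W → L
n=10: only reaches 7(W), 5(W), all W → L
n=11: reaches L-position 8 → W
n=12: reaches L-position 9 → W
n=13: reaches L-position 10 → W
From 13, the L positions reachable in one move are: 10, 8. Any move reaching one of these is winning.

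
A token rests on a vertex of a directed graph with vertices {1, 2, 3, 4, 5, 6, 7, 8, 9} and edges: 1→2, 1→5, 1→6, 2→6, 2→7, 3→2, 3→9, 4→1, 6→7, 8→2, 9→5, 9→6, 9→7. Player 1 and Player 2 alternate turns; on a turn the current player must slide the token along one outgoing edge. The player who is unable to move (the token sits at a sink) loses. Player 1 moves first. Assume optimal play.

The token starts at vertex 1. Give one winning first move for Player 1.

Use the standard recursion: the mover loses at a terminal position; elsewhere, the mover wins exactly when some move hands the opponent an L position.
Every edge goes from a vertex to one that appears earlier in the order 5, 7, 6, 9, 2, 1, 3, 4, 8, so processing vertices in that order labels each vertex after all of its successors.
5: no outgoing edge → L
7: no outgoing edge → L
6: can move to 7, which is L ⇒ W
9: can move to 7, which is L ⇒ W
2: can move to 7, which is L ⇒ W
1: can move to 5, which is L ⇒ W
3: moves to 2(W), 9(W); every one is W ⇒ L
4: the only move is to 1(W), a W ⇒ L
8: the only move is to 2(W), a W ⇒ L
From 1, the L positions reachable in one move are: 5.

Move to 5.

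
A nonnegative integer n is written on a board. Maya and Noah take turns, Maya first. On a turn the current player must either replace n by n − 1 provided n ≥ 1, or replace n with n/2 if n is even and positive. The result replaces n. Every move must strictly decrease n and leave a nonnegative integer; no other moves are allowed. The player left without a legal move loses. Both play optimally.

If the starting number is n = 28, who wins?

Maya wins.

Classify positions by backward induction: terminal positions (no move available) are L. From any other position, the mover wins iff some move reaches an L.
n=0: no move → L
n=1: reaches L-position 0 → W
n=2: only reaches 1(W), which is W → L
n=3: reaches L-position 2 → W
n=4: reaches L-position 2 → W
n=5: only reaches 4(W), which is W → L
n=6: reaches L-position 5 → W
n=7: only reaches 6(W), which is W → L
n=8: reaches L-position 7 → W
n=9: only reaches 8(W), which is W → L
n=10: reaches L-position 5 → W
n=11: only reaches 10(W), which is W → L
n=12: reaches L-position 11 → W
n=13: only reaches 12(W), which is W → L
n=14: reaches L-position 7 → W
n=15: only reaches 14(W), which is W → L
n=16: reaches L-position 15 → W
n=17: only reaches 16(W), which is W → L
n=18: reaches L-position 9 → W
n=19: only reaches 18(W), which is W → L
n=20: reaches L-position 19 → W
n=21: only reaches 20(W), which is W → L
n=22: reaches L-position 11 → W
n=23: only reaches 22(W), which is W → L
n=24: reaches L-position 23 → W
n=25: only reaches 24(W), which is W → L
n=26: reaches L-position 13 → W
n=27: only reaches 26(W), which is W → L
n=28: reaches L-position 27 → W
The starting position 28 is W: Maya should move to 27, handing over an L position.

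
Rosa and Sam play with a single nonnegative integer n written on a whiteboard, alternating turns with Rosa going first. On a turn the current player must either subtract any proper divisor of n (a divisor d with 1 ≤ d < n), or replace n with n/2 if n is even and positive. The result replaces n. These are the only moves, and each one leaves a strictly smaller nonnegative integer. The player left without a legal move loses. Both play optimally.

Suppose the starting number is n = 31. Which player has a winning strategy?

Label each position W (a win for the player to move) or L (a loss). A position with no legal move is L; any other position is W exactly when some move reaches an L, and L when every move reaches a W.
n=0: no move → L
n=1: no move → L
n=2: W (go to 1, an L position)
n=3: L (sole option 2(W) is W)
n=4: W (go to 3, an L position)
n=5: L (sole option 4(W) is W)
n=6: W (go to 3, an L position)
n=7: L (sole option 6(W) is W)
n=8: W (go to 7, an L position)
n=9: L (options 6(W), 8(W) are all W)
n=10: W (go to 5, an L position)
n=11: L (sole option 10(W) is W)
n=12: W (go to 9, an L position)
n=13: L (sole option 12(W) is W)
n=14: W (go to 7, an L position)
n=15: L (options 10(W), 12(W), 14(W) are all W)
n=16: W (go to 15, an L position)
n=17: L (sole option 16(W) is W)
n=18: W (go to 9, an L position)
n=19: L (sole option 18(W) is W)
n=20: W (go to 15, an L position)
n=21: L (options 14(W), 18(W), 20(W) are all W)
n=22: W (go to 11, an L position)
n=23: L (sole option 22(W) is W)
n=24: W (go to 21, an L position)
n=25: L (options 20(W), 24(W) are all W)
n=26: W (go to 13, an L position)
n=27: L (options 18(W), 24(W), 26(W) are all W)
n=28: W (go to 21, an L position)
n=29: L (sole option 28(W) is W)
n=30: W (go to 15, an L position)
n=31: L (sole option 30(W) is W)
Every move from 31 reaches a W position, so the mover loses.

Sam wins.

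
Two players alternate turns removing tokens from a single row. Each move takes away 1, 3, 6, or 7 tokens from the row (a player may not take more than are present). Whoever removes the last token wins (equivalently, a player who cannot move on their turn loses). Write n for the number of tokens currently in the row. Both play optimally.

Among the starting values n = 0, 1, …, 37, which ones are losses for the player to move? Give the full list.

0, 2, 4, 12, 14, 16, 24, 26, 28, 36

Use the standard recursion: the mover loses at a terminal position; elsewhere, the mover wins exactly when some move hands the opponent an L position.
n=0: no move → L
n=1: can move to 0, which is L ⇒ W
n=2: the only move is to 1(W), a W ⇒ L
n=3: can move to 2, which is L ⇒ W
n=4: moves to 3(W), 1(W); every one is W ⇒ L
n=5: can move to 4, which is L ⇒ W
n=6: can move to 0, which is L ⇒ W
n=7: can move to 4, which is L ⇒ W
n=8: can move to 2, which is L ⇒ W
n=9: can move to 2, which is L ⇒ W
n=10: can move to 4, which is L ⇒ W
n=11: can move to 4, which is L ⇒ W
n=12: moves to 11(W), 9(W), 6(W), 5(W); every one is W ⇒ L
n=13: can move to 12, which is L ⇒ W
n=14: moves to 13(W), 11(W), 8(W), 7(W); every one is W ⇒ L
n=15: can move to 14, which is L ⇒ W
n=16: moves to 15(W), 13(W), 10(W), 9(W); every one is W ⇒ L
n=17: can move to 16, which is L ⇒ W
n=18: can move to 12, which is L ⇒ W
n=19: can move to 16, which is L ⇒ W
n=20: can move to 14, which is L ⇒ W
n=21: can move to 14, which is L ⇒ W
n=22: can move to 16, which is L ⇒ W
n=23: can move to 16, which is L ⇒ W
n=24: moves to 23(W), 21(W), 18(W), 17(W); every one is W ⇒ L
n=25: can move to 24, which is L ⇒ W
n=26: moves to 25(W), 23(W), 20(W), 19(W); every one is W ⇒ L
n=27: can move to 26, which is L ⇒ W
n=28: moves to 27(W), 25(W), 22(W), 21(W); every one is W ⇒ L
n=29: can move to 28, which is L ⇒ W
n=30: can move to 24, which is L ⇒ W
n=31: can move to 28, which is L ⇒ W
n=32: can move to 26, which is L ⇒ W
n=33: can move to 26, which is L ⇒ W
n=34: can move to 28, which is L ⇒ W
n=35: can move to 28, which is L ⇒ W
n=36: moves to 35(W), 33(W), 30(W), 29(W); every one is W ⇒ L
n=37: can move to 36, which is L ⇒ W
Reading off the rows marked L gives the requested list; there are 10 such values of n.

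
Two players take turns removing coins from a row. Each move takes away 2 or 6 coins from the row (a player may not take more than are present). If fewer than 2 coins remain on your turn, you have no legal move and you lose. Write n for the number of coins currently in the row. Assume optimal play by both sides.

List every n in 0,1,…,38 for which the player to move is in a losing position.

0, 1, 4, 5, 8, 9, 12, 13, 16, 17, 20, 21, 24, 25, 28, 29, 32, 33, 36, 37

Use the standard recursion: the mover loses at a terminal position; elsewhere, the mover wins exactly when some move hands the opponent an L position.
n=0: no move → L
n=1: no move → L
n=2: W (go to 0, an L position)
n=3: W (go to 1, an L position)
n=4: L (sole option 2(W) is W)
n=5: L (sole option 3(W) is W)
n=6: W (go to 4, an L position)
n=7: W (go to 5, an L position)
n=8: L (options 6(W), 2(W) are all W)
n=9: L (options 7(W), 3(W) are all W)
n=10: W (go to 8, an L position)
n=11: W (go to 9, an L position)
n=12: L (options 10(W), 6(W) are all W)
n=13: L (options 11(W), 7(W) are all W)
n=14: W (go to 12, an L position)
n=15: W (go to 13, an L position)
n=16: L (options 14(W), 10(W) are all W)
n=17: L (options 15(W), 11(W) are all W)
n=18: W (go to 16, an L position)
n=19: W (go to 17, an L position)
n=20: L (options 18(W), 14(W) are all W)
n=21: L (options 19(W), 15(W) are all W)
n=22: W (go to 20, an L position)
n=23: W (go to 21, an L position)
n=24: L (options 22(W), 18(W) are all W)
n=25: L (options 23(W), 19(W) are all W)
n=26: W (go to 24, an L position)
n=27: W (go to 25, an L position)
n=28: L (options 26(W), 22(W) are all W)
n=29: L (options 27(W), 23(W) are all W)
n=30: W (go to 28, an L position)
n=31: W (go to 29, an L position)
n=32: L (options 30(W), 26(W) are all W)
n=33: L (options 31(W), 27(W) are all W)
n=34: W (go to 32, an L position)
n=35: W (go to 33, an L position)
n=36: L (options 34(W), 30(W) are all W)
n=37: L (options 35(W), 31(W) are all W)
n=38: W (go to 36, an L position)
The losing starting values of n are exactly the entries labelled L in this table (20 of them).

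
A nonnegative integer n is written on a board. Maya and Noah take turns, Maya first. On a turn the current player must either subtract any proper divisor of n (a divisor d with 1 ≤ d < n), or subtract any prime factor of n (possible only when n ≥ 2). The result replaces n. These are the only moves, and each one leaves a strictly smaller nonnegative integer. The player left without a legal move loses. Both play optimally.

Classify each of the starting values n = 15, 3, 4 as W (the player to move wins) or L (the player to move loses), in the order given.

Use the standard recursion: the mover loses at a terminal position; elsewhere, the mover wins exactly when some move hands the opponent an L position.
n=0: no move → L
n=1: no move → L
n=2: →0(L), so W
n=3: →0(L), so W
n=4: →2(W), 3(W) — all W, so L
n=5: →0(L), so W
n=6: →4(L), so W
n=7: →0(L), so W
n=8: →4(L), so W
n=9: →6(W), 8(W) — all W, so L
n=10: →9(L), so W
n=11: →0(L), so W
n=12: →9(L), so W
n=13: →0(L), so W
n=14: →7(W), 12(W), 13(W) — all W, so L
n=15: →14(L), so W

15: W, 3: W, 4: L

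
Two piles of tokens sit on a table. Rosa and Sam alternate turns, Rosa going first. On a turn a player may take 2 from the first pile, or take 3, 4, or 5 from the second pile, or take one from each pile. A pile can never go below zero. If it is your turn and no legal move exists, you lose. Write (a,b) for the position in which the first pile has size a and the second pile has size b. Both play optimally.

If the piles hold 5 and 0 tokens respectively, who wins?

Sam wins.

Build the W/L table. Terminal = L. A non-terminal position is W if it has a move to some L; otherwise it is L.
No move ever increases a pile, so every position that can arise here has a ≤ 5 and b ≤ 0; it is enough to label the cells with 0 ≤ a ≤ 5 and 0 ≤ b ≤ 0.
Every move lowers a or b (never raises either), so fill the grid row by row in increasing a, and left to right within a row: each cell's successors are then already labelled.
      b=0
a=0:    L
a=1:    L
a=2:    W
a=3:    W
a=4:    L
a=5:    L
Cells with no legal move (terminal, hence L): (0,0), (1,0).
The remaining L cells, each justified by listing all of its moves:
(4,0): L (sole option (2,0)(W) is W)
(5,0): L (sole option (3,0)(W) is W)
Every other cell has at least one move into one of the L cells above, so it is W.
The starting position (5,0) is L: whatever Rosa does, the opponent receives a W position.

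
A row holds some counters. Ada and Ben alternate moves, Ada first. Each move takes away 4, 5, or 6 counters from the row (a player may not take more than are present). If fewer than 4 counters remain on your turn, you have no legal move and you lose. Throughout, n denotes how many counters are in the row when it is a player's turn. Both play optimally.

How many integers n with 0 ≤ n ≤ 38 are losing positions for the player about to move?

Positions with no move are L. A position that does have a move is losing for the player to move precisely when every available move leads to a winning position for the opponent. Fill in the labels:
n=0: no move → L
n=1: no move → L
n=2: no move → L
n=3: no move → L
n=4: can move to 0, which is L ⇒ W
n=5: can move to 1, which is L ⇒ W
n=6: can move to 2, which is L ⇒ W
n=7: can move to 3, which is L ⇒ W
n=8: can move to 3, which is L ⇒ W
n=9: can move to 3, which is L ⇒ W
n=10: moves to 6(W), 5(W), 4(W); every one is W ⇒ L
n=11: moves to 7(W), 6(W), 5(W); every one is W ⇒ L
n=12: moves to 8(W), 7(W), 6(W); every one is W ⇒ L
n=13: moves to 9(W), 8(W), 7(W); every one is W ⇒ L
n=14: can move to 10, which is L ⇒ W
n=15: can move to 11, which is L ⇒ W
n=16: can move to 12, which is L ⇒ W
n=17: can move to 13, which is L ⇒ W
n=18: can move to 13, which is L ⇒ W
n=19: can move to 13, which is L ⇒ W
n=20: moves to 16(W), 15(W), 14(W); every one is W ⇒ L
n=21: moves to 17(W), 16(W), 15(W); every one is W ⇒ L
n=22: moves to 18(W), 17(W), 16(W); every one is W ⇒ L
n=23: moves to 19(W), 18(W), 17(W); every one is W ⇒ L
n=24: can move to 20, which is L ⇒ W
n=25: can move to 21, which is L ⇒ W
n=26: can move to 22, which is L ⇒ W
n=27: can move to 23, which is L ⇒ W
n=28: can move to 23, which is L ⇒ W
n=29: can move to 23, which is L ⇒ W
n=30: moves to 26(W), 25(W), 24(W); every one is W ⇒ L
n=31: moves to 27(W), 26(W), 25(W); every one is W ⇒ L
n=32: moves to 28(W), 27(W), 26(W); every one is W ⇒ L
n=33: moves to 29(W), 28(W), 27(W); every one is W ⇒ L
n=34: can move to 30, which is L ⇒ W
n=35: can move to 31, which is L ⇒ W
n=36: can move to 32, which is L ⇒ W
n=37: can move to 33, which is L ⇒ W
n=38: can move to 33, which is L ⇒ W
L entries with 0 ≤ n ≤ 38: n = 0, 1, 2, 3, 10, 11, 12, 13, 20, 21, 22, 23, 30, 31, 32, 33; that makes 16.

16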